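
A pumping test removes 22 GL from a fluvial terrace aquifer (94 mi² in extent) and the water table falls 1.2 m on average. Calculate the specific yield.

Sy ≈ 0.075

A = 94 mi² = 2.435 × 10^8 m²
ΔV = 22 GL = 2.2 × 10^7 m³
Sy = ΔV / (A × Δh) = 2.2 × 10^7 m³ / (2.435 × 10^8 m² × 1.2 m) = 0.0753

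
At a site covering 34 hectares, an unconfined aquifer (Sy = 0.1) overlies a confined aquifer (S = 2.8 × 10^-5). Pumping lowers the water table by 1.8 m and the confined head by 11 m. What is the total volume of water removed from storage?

ΔV ≈ 61300 m³

A = 34 hectares = 3.4 × 10^5 m²
Unconfined: ΔV_u = Sy × A × Δh_u = 0.1 × 3.4 × 10^5 × 1.8 = 61200 m³
Confined: ΔV_c = S × A × Δh_c = 2.8 × 10^-5 × 3.4 × 10^5 × 11 = 104.7 m³
Total ΔV = 61200 + 104.7 = 61300 m³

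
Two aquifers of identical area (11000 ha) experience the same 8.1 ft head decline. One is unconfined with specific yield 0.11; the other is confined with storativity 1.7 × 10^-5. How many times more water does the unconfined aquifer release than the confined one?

A = 11000 ha = 1.1 × 10^8 m²
Δh = 8.1 ft = 2.469 m
Unconfined: ΔV_u = Sy × A × Δh = 0.11 × 1.1 × 10^8 × 2.469 = 2.987 × 10^7 m³
Confined: ΔV_c = S × A × Δh = 1.7 × 10^-5 × 1.1 × 10^8 × 2.469 = 4617 m³
Ratio = ΔV_u / ΔV_c = Sy / S = 0.11 / 1.7 × 10^-5 = 6471

ΔV_u / ΔV_c ≈ 6470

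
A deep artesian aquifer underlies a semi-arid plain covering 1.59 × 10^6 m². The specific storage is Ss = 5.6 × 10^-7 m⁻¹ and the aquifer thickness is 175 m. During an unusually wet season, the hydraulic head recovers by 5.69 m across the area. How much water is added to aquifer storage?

ΔV ≈ 887 m³

S = Ss × b = 5.6 × 10^-7 m⁻¹ × 175 m = 9.8 × 10^-5
ΔV = S × A × Δh = 9.8 × 10^-5 × 1.59 × 10^6 m² × 5.69 m = 886.6 m³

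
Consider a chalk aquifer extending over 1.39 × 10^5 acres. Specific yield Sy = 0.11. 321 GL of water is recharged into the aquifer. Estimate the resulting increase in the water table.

Δh ≈ 5.19 m

A = 1.39 × 10^5 acres = 5.625 × 10^8 m²
ΔV = 321 GL = 3.21 × 10^8 m³
Δh = ΔV / (Sy × A) = 3.21 × 10^8 m³ / (0.11 × 5.625 × 10^8 m²) = 5.188 m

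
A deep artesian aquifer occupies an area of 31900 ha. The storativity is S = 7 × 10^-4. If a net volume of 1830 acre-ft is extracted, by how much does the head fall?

Δh ≈ 10.1 m

A = 31900 ha = 3.19 × 10^8 m²
ΔV = 1830 acre-ft = 2.257 × 10^6 m³
Δh = ΔV / (S × A) = 2.257 × 10^6 m³ / (7 × 10^-4 × 3.19 × 10^8 m²) = 10.11 m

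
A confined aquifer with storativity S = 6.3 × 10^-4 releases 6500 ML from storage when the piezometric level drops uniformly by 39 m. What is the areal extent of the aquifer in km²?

A ≈ 265 km²

ΔV = 6500 ML = 6.5 × 10^6 m³
A = ΔV / (S × Δh) = 6.5 × 10^6 / (6.3 × 10^-4 × 39) = 2.646 × 10^8 m²
A = 2.646 × 10^8 m² = 264.6 km²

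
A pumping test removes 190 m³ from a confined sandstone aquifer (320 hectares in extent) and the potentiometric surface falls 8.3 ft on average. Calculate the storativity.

S ≈ 2.3 × 10^-5

A = 320 hectares = 3.2 × 10^6 m²
Δh = 8.3 ft = 2.53 m
S = ΔV / (A × Δh) = 190 m³ / (3.2 × 10^6 m² × 2.53 m) = 2.347 × 10^-5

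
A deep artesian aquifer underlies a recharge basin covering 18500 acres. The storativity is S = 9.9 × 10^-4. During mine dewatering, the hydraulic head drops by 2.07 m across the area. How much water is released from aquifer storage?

ΔV ≈ 1.53 × 10^5 m³

A = 18500 acres = 7.487 × 10^7 m²
ΔV = S × A × Δh = 9.9 × 10^-4 × 7.487 × 10^7 m² × 2.07 m = 1.534 × 10^5 m³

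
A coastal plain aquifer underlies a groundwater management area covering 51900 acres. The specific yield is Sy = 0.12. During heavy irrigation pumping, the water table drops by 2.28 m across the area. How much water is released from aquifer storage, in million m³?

A = 51900 acres = 2.1 × 10^8 m²
ΔV = Sy × A × Δh = 0.12 × 2.1 × 10^8 m² × 2.28 m = 5.746 × 10^7 m³
ΔV = 5.746 × 10^7 m³ = 57.46 million m³

ΔV ≈ 57.5 million m³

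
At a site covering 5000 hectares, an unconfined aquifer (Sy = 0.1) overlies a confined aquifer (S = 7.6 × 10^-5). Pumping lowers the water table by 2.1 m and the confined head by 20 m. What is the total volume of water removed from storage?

ΔV ≈ 1.06 × 10^7 m³

A = 5000 hectares = 5 × 10^7 m²
Unconfined: ΔV_u = Sy × A × Δh_u = 0.1 × 5 × 10^7 × 2.1 = 1.05 × 10^7 m³
Confined: ΔV_c = S × A × Δh_c = 7.6 × 10^-5 × 5 × 10^7 × 20 = 76000 m³
Total ΔV = 1.05 × 10^7 + 76000 = 1.058 × 10^7 m³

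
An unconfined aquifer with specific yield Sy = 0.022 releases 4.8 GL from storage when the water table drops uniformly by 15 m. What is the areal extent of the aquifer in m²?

A ≈ 1.45 × 10^7 m²

ΔV = 4.8 GL = 4.8 × 10^6 m³
A = ΔV / (Sy × Δh) = 4.8 × 10^6 / (0.022 × 15) = 1.455 × 10^7 m²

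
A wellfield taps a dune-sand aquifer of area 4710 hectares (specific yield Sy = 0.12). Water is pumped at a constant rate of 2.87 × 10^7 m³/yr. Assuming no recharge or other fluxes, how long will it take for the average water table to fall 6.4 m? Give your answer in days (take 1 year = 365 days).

t ≈ 460 days

A = 4710 hectares = 4.71 × 10^7 m²
ΔV = Sy × A × Δh = 0.12 × 4.71 × 10^7 × 6.4 = 3.617 × 10^7 m³
Q = 2.87 × 10^7 m³/yr = 78630 m³/d
t = ΔV / Q = 3.617 × 10^7 m³ / 78630 m³/d = 460 d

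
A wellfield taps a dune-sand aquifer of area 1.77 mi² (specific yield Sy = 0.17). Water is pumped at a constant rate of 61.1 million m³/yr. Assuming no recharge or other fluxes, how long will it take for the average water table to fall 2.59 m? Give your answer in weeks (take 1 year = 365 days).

t ≈ 1.72 weeks

A = 1.77 mi² = 4.584 × 10^6 m²
ΔV = Sy × A × Δh = 0.17 × 4.584 × 10^6 × 2.59 = 2.018 × 10^6 m³
Q = 61.1 million m³/yr = 1.674 × 10^5 m³/d
t = ΔV / Q = 2.018 × 10^6 m³ / 1.674 × 10^5 m³/d = 12.06 d
t = 12.06 d ≈ 1.723 weeks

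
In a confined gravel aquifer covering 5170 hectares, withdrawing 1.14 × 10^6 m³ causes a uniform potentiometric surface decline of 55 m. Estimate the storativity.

A = 5170 hectares = 5.17 × 10^7 m²
S = ΔV / (A × Δh) = 1.14 × 10^6 m³ / (5.17 × 10^7 m² × 55 m) = 4.009 × 10^-4

S ≈ 4 × 10^-4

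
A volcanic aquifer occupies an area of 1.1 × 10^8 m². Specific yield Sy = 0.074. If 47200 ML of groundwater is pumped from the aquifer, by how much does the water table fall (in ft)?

ΔV = 47200 ML = 4.72 × 10^7 m³
Δh = ΔV / (Sy × A) = 4.72 × 10^7 m³ / (0.074 × 1.1 × 10^8 m²) = 5.799 m
Δh = 5.799 m = 19.02 ft

Δh ≈ 19 ft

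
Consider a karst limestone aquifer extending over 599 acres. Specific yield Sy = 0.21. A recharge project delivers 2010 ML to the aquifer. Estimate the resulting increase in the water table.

A = 599 acres = 2.424 × 10^6 m²
ΔV = 2010 ML = 2.01 × 10^6 m³
Δh = ΔV / (Sy × A) = 2.01 × 10^6 m³ / (0.21 × 2.424 × 10^6 m²) = 3.949 m

Δh ≈ 3.95 m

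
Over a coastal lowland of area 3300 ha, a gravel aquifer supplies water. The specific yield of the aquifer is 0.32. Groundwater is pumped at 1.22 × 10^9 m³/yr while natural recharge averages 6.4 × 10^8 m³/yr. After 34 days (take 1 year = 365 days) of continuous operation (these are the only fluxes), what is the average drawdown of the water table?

A = 3300 ha = 3.3 × 10^7 m²
Net abstraction = 1.22 × 10^9 − 6.4 × 10^8 = 5.8 × 10^8 m³/yr
Q_net = 5.8 × 10^8 m³/yr = 1.589 × 10^6 m³/d
ΔV = Q × t = 1.589 × 10^6 m³/d × 34 d = 5.403 × 10^7 m³
Δh = ΔV / (Sy × A) = 5.403 × 10^7 / (0.32 × 3.3 × 10^7) = 5.116 m

Δh ≈ 5.12 m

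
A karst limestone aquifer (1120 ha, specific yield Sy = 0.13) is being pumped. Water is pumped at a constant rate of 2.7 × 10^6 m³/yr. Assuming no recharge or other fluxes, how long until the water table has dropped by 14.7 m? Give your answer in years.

A = 1120 ha = 1.12 × 10^7 m²
ΔV = Sy × A × Δh = 0.13 × 1.12 × 10^7 × 14.7 = 2.14 × 10^7 m³
Q = 2.7 × 10^6 m³/yr = 7397 m³/d
t = ΔV / Q = 2.14 × 10^7 m³ / 7397 m³/d = 2893 d
t = 2893 d ≈ 7.927 years

t ≈ 7.93 years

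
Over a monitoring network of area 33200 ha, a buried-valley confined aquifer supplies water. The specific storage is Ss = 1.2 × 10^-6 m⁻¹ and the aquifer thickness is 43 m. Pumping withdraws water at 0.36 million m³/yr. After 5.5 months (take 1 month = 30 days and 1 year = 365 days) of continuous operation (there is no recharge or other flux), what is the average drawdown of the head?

Δh ≈ 9.5 m

S = Ss × b = 1.2 × 10^-6 m⁻¹ × 43 m = 5.16 × 10^-5
A = 33200 ha = 3.32 × 10^8 m²
Q = 0.36 million m³/yr = 986.3 m³/d
t = 5.5 months = 165 d
ΔV = Q × t = 986.3 m³/d × 165 d = 1.627 × 10^5 m³
Δh = ΔV / (S × A) = 1.627 × 10^5 / (5.16 × 10^-5 × 3.32 × 10^8) = 9.5 m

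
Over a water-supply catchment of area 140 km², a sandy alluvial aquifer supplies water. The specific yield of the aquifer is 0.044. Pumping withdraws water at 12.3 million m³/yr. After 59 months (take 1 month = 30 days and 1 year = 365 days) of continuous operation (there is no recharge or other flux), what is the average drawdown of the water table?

A = 140 km² = 1.4 × 10^8 m²
Q = 12.3 million m³/yr = 33700 m³/d
t = 59 months = 1770 d
ΔV = Q × t = 33700 m³/d × 1770 d = 5.965 × 10^7 m³
Δh = ΔV / (Sy × A) = 5.965 × 10^7 / (0.044 × 1.4 × 10^8) = 9.683 m

Δh ≈ 9.68 m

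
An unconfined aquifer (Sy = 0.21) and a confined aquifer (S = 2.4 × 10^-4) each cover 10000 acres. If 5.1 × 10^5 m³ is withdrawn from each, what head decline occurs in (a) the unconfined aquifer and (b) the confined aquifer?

A = 10000 acres = 4.047 × 10^7 m²
Unconfined: Δh_u = ΔV/(Sy·A) = 5.1 × 10^5/(0.21 × 4.047 × 10^7) = 0.06001 m
Confined: Δh_c = ΔV/(S·A) = 5.1 × 10^5/(2.4 × 10^-4 × 4.047 × 10^7) = 52.51 m

Δh_u ≈ 0.06 m; Δh_c ≈ 52.5 m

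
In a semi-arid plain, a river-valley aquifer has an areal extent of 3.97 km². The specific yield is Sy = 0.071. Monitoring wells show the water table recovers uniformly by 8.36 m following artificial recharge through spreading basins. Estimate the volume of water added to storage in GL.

ΔV ≈ 2.36 GL

A = 3.97 km² = 3.97 × 10^6 m²
ΔV = Sy × A × Δh = 0.071 × 3.97 × 10^6 m² × 8.36 m = 2.356 × 10^6 m³
ΔV = 2.356 × 10^6 m³ = 2.356 GL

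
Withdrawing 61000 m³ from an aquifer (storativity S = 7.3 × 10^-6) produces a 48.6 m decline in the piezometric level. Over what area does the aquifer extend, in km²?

A ≈ 172 km²

A = ΔV / (S × Δh) = 61000 / (7.3 × 10^-6 × 48.6) = 1.719 × 10^8 m²
A = 1.719 × 10^8 m² = 171.9 km²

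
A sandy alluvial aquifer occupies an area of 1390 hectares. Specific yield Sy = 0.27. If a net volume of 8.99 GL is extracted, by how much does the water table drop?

A = 1390 hectares = 1.39 × 10^7 m²
ΔV = 8.99 GL = 8.99 × 10^6 m³
Δh = ΔV / (Sy × A) = 8.99 × 10^6 m³ / (0.27 × 1.39 × 10^7 m²) = 2.395 m

Δh ≈ 2.4 m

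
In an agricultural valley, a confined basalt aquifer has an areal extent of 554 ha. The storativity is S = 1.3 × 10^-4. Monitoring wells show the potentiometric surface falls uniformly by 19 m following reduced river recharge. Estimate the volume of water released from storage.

ΔV ≈ 13700 m³

A = 554 ha = 5.54 × 10^6 m²
ΔV = S × A × Δh = 1.3 × 10^-4 × 5.54 × 10^6 m² × 19 m = 13680 m³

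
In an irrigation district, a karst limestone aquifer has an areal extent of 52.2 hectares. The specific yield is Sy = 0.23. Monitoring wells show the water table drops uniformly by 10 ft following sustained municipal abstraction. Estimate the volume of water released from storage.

ΔV ≈ 3.66 × 10^5 m³

A = 52.2 hectares = 5.22 × 10^5 m²
Δh = 10 ft = 3.048 m
ΔV = Sy × A × Δh = 0.23 × 5.22 × 10^5 m² × 3.048 m = 3.659 × 10^5 m³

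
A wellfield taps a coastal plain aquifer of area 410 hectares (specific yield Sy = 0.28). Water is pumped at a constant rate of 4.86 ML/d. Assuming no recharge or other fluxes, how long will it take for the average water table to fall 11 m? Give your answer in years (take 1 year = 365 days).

t ≈ 7.12 years

A = 410 hectares = 4.1 × 10^6 m²
ΔV = Sy × A × Δh = 0.28 × 4.1 × 10^6 × 11 = 1.263 × 10^7 m³
Q = 4.86 ML/d = 4860 m³/d
t = ΔV / Q = 1.263 × 10^7 m³ / 4860 m³/d = 2598 d
t = 2598 d ≈ 7.119 years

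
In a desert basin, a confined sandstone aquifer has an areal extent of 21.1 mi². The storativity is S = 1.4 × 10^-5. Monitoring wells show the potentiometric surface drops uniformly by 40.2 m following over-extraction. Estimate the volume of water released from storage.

A = 21.1 mi² = 5.465 × 10^7 m²
ΔV = S × A × Δh = 1.4 × 10^-5 × 5.465 × 10^7 m² × 40.2 m = 30760 m³

ΔV ≈ 30800 m³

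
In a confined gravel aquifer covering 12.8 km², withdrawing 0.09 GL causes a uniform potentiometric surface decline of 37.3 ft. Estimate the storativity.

A = 12.8 km² = 1.28 × 10^7 m²
Δh = 37.3 ft = 11.37 m
ΔV = 0.09 GL = 90000 m³
S = ΔV / (A × Δh) = 90000 m³ / (1.28 × 10^7 m² × 11.37 m) = 6.185 × 10^-4

S ≈ 6.2 × 10^-4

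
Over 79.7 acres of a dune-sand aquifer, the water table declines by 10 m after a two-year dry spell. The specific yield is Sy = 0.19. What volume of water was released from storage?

A = 79.7 acres = 3.225 × 10^5 m²
ΔV = Sy × A × Δh = 0.19 × 3.225 × 10^5 m² × 10 m = 6.128 × 10^5 m³

ΔV ≈ 6.13 × 10^5 m³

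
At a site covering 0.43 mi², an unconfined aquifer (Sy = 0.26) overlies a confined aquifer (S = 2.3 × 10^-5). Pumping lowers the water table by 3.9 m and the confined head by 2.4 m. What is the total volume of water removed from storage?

A = 0.43 mi² = 1.114 × 10^6 m²
Unconfined: ΔV_u = Sy × A × Δh_u = 0.26 × 1.114 × 10^6 × 3.9 = 1.129 × 10^6 m³
Confined: ΔV_c = S × A × Δh_c = 2.3 × 10^-5 × 1.114 × 10^6 × 2.4 = 61.48 m³
Total ΔV = 1.129 × 10^6 + 61.48 = 1.129 × 10^6 m³

ΔV ≈ 1.13 × 10^6 m³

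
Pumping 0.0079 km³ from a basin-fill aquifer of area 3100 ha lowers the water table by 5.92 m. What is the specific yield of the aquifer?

A = 3100 ha = 3.1 × 10^7 m²
ΔV = 0.0079 km³ = 7.9 × 10^6 m³
Sy = ΔV / (A × Δh) = 7.9 × 10^6 m³ / (3.1 × 10^7 m² × 5.92 m) = 0.04305

Sy ≈ 0.043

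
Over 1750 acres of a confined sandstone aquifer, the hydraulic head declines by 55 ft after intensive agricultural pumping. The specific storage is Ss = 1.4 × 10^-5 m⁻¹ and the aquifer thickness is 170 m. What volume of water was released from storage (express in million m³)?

S = Ss × b = 1.4 × 10^-5 m⁻¹ × 170 m = 2.38 × 10^-3
A = 1750 acres = 7.082 × 10^6 m²
Δh = 55 ft = 16.76 m
ΔV = S × A × Δh = 0.00238 × 7.082 × 10^6 m² × 16.76 m = 2.826 × 10^5 m³
ΔV = 2.826 × 10^5 m³ = 0.2826 million m³

ΔV ≈ 0.283 million m³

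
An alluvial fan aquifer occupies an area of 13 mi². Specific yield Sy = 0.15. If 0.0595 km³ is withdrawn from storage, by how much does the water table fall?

Δh ≈ 11.8 m

A = 13 mi² = 3.367 × 10^7 m²
ΔV = 0.0595 km³ = 5.95 × 10^7 m³
Δh = ΔV / (Sy × A) = 5.95 × 10^7 m³ / (0.15 × 3.367 × 10^7 m²) = 11.78 m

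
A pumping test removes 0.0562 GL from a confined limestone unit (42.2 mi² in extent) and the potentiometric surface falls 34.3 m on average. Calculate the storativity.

A = 42.2 mi² = 1.093 × 10^8 m²
ΔV = 0.0562 GL = 56200 m³
S = ΔV / (A × Δh) = 56200 m³ / (1.093 × 10^8 m² × 34.3 m) = 1.499 × 10^-5

S ≈ 1.5 × 10^-5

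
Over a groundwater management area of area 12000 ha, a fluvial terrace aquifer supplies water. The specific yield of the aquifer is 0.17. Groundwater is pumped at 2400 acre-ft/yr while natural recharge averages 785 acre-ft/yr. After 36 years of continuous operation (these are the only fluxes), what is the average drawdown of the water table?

A = 12000 ha = 1.2 × 10^8 m²
Net abstraction = 2400 − 785 = 1615 acre-ft/yr
Q_net = 1615 acre-ft/yr = 5458 m³/d
t = 36 years = 13140 d
ΔV = Q × t = 5458 m³/d × 13140 d = 7.171 × 10^7 m³
Δh = ΔV / (Sy × A) = 7.171 × 10^7 / (0.17 × 1.2 × 10^8) = 3.515 m

Δh ≈ 3.52 m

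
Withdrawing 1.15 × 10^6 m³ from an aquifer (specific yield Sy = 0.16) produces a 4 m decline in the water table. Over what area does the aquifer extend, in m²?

A ≈ 1.8 × 10^6 m²

A = ΔV / (Sy × Δh) = 1.15 × 10^6 / (0.16 × 4) = 1.797 × 10^6 m²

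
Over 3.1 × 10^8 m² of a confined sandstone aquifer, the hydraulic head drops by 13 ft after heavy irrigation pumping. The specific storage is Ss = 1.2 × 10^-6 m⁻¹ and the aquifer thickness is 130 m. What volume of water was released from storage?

S = Ss × b = 1.2 × 10^-6 m⁻¹ × 130 m = 1.56 × 10^-4
Δh = 13 ft = 3.962 m
ΔV = S × A × Δh = 1.56 × 10^-4 × 3.1 × 10^8 m² × 3.962 m = 1.916 × 10^5 m³

ΔV ≈ 1.92 × 10^5 m³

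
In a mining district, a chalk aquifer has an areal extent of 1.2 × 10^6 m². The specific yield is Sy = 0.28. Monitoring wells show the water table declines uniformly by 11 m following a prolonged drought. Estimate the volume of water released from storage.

ΔV ≈ 3.7 × 10^6 m³

ΔV = Sy × A × Δh = 0.28 × 1.2 × 10^6 m² × 11 m = 3.696 × 10^6 m³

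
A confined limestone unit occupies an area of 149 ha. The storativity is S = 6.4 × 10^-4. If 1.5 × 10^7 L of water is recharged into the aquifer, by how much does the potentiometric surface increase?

Δh ≈ 15.7 m

A = 149 ha = 1.49 × 10^6 m²
ΔV = 1.5 × 10^7 L = 15000 m³
Δh = ΔV / (S × A) = 15000 m³ / (6.4 × 10^-4 × 1.49 × 10^6 m²) = 15.73 m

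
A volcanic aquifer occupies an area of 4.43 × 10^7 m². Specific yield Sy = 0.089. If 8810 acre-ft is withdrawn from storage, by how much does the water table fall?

Δh ≈ 2.76 m

ΔV = 8810 acre-ft = 1.087 × 10^7 m³
Δh = ΔV / (Sy × A) = 1.087 × 10^7 m³ / (0.089 × 4.43 × 10^7 m²) = 2.756 m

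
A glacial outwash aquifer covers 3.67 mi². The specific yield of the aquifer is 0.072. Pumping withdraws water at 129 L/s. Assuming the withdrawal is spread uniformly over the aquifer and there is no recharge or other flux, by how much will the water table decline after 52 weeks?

A = 3.67 mi² = 9.505 × 10^6 m²
Q = 129 L/s = 11150 m³/d
t = 52 weeks = 364 d
ΔV = Q × t = 11150 m³/d × 364 d = 4.057 × 10^6 m³
Δh = ΔV / (Sy × A) = 4.057 × 10^6 / (0.072 × 9.505 × 10^6) = 5.928 m

Δh ≈ 5.93 m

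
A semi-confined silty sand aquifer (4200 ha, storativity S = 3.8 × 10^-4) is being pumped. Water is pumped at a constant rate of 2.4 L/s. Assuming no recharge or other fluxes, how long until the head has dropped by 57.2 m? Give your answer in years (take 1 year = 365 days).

A = 4200 ha = 4.2 × 10^7 m²
ΔV = S × A × Δh = 3.8 × 10^-4 × 4.2 × 10^7 × 57.2 = 9.129 × 10^5 m³
Q = 2.4 L/s = 207.4 m³/d
t = ΔV / Q = 9.129 × 10^5 m³ / 207.4 m³/d = 4403 d
t = 4403 d ≈ 12.06 years

t ≈ 12.1 years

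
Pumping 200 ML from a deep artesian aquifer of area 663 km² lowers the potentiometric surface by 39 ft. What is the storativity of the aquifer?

A = 663 km² = 6.63 × 10^8 m²
Δh = 39 ft = 11.89 m
ΔV = 200 ML = 2 × 10^5 m³
S = ΔV / (A × Δh) = 2 × 10^5 m³ / (6.63 × 10^8 m² × 11.89 m) = 2.538 × 10^-5

S ≈ 2.5 × 10^-5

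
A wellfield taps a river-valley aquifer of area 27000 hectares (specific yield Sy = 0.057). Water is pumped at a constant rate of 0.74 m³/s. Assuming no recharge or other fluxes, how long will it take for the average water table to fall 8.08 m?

A = 27000 hectares = 2.7 × 10^8 m²
ΔV = Sy × A × Δh = 0.057 × 2.7 × 10^8 × 8.08 = 1.244 × 10^8 m³
Q = 0.74 m³/s = 63940 m³/d
t = ΔV / Q = 1.244 × 10^8 m³ / 63940 m³/d = 1945 d

t ≈ 1940 days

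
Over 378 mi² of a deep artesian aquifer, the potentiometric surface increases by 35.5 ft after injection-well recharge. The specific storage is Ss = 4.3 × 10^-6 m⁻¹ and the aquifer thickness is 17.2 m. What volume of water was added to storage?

S = Ss × b = 4.3 × 10^-6 m⁻¹ × 17.2 m = 7.396 × 10^-5
A = 378 mi² = 9.79 × 10^8 m²
Δh = 35.5 ft = 10.82 m
ΔV = S × A × Δh = 7.396 × 10^-5 × 9.79 × 10^8 m² × 10.82 m = 7.835 × 10^5 m³

ΔV ≈ 7.83 × 10^5 m³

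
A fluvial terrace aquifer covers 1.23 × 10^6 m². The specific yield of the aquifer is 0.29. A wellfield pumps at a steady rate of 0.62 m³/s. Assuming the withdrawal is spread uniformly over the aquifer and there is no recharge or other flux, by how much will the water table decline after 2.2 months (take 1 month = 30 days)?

Q = 0.62 m³/s = 53570 m³/d
t = 2.2 months = 66 d
ΔV = Q × t = 53570 m³/d × 66 d = 3.535 × 10^6 m³
Δh = ΔV / (Sy × A) = 3.535 × 10^6 / (0.29 × 1.23 × 10^6) = 9.912 m

Δh ≈ 9.91 m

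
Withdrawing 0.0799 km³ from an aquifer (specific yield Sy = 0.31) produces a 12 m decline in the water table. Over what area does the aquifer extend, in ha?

A ≈ 2150 ha

ΔV = 0.0799 km³ = 7.99 × 10^7 m³
A = ΔV / (Sy × Δh) = 7.99 × 10^7 / (0.31 × 12) = 2.148 × 10^7 m²
A = 2.148 × 10^7 m² = 2148 ha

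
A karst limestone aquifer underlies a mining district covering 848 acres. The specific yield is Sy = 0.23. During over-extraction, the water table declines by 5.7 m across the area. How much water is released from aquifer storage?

A = 848 acres = 3.432 × 10^6 m²
ΔV = Sy × A × Δh = 0.23 × 3.432 × 10^6 m² × 5.7 m = 4.499 × 10^6 m³

ΔV ≈ 4.5 × 10^6 m³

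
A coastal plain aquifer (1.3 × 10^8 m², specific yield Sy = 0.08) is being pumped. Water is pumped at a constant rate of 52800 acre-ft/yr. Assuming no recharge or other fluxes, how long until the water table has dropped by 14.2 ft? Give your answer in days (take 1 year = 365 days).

Δh = 14.2 ft = 4.328 m
ΔV = Sy × A × Δh = 0.08 × 1.3 × 10^8 × 4.328 = 4.501 × 10^7 m³
Q = 52800 acre-ft/yr = 1.784 × 10^5 m³/d
t = ΔV / Q = 4.501 × 10^7 m³ / 1.784 × 10^5 m³/d = 252.3 d

t ≈ 252 days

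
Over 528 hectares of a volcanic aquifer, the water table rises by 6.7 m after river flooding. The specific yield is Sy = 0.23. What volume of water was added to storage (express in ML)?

ΔV ≈ 8140 ML

A = 528 hectares = 5.28 × 10^6 m²
ΔV = Sy × A × Δh = 0.23 × 5.28 × 10^6 m² × 6.7 m = 8.136 × 10^6 m³
ΔV = 8.136 × 10^6 m³ = 8136 ML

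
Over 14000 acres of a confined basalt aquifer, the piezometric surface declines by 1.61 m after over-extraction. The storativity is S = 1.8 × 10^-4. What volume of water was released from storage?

ΔV ≈ 16400 m³

A = 14000 acres = 5.666 × 10^7 m²
ΔV = S × A × Δh = 1.8 × 10^-4 × 5.666 × 10^7 m² × 1.61 m = 16420 m³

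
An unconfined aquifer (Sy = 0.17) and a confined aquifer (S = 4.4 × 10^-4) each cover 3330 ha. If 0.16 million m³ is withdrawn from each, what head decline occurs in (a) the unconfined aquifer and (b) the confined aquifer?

Δh_u ≈ 0.0283 m; Δh_c ≈ 10.9 m

A = 3330 ha = 3.33 × 10^7 m²
ΔV = 0.16 million m³ = 1.6 × 10^5 m³
Unconfined: Δh_u = ΔV/(Sy·A) = 1.6 × 10^5/(0.17 × 3.33 × 10^7) = 0.02826 m
Confined: Δh_c = ΔV/(S·A) = 1.6 × 10^5/(4.4 × 10^-4 × 3.33 × 10^7) = 10.92 m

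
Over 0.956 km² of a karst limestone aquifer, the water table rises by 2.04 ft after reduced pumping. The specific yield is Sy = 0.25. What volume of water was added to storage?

A = 0.956 km² = 9.56 × 10^5 m²
Δh = 2.04 ft = 0.6218 m
ΔV = Sy × A × Δh = 0.25 × 9.56 × 10^5 m² × 0.6218 m = 1.486 × 10^5 m³

ΔV ≈ 1.49 × 10^5 m³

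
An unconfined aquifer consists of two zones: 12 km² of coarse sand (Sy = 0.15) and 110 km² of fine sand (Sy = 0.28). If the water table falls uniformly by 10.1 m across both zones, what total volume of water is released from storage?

ΔV ≈ 3.29 × 10^8 m³

A₁ = 12 km² = 1.2 × 10^7 m²; A₂ = 110 km² = 1.1 × 10^8 m²
ΔV₁ = 0.15 × 1.2 × 10^7 × 10.1 = 1.818 × 10^7 m³
ΔV₂ = 0.28 × 1.1 × 10^8 × 10.1 = 3.111 × 10^8 m³
ΔV = ΔV₁ + ΔV₂ = 3.293 × 10^8 m³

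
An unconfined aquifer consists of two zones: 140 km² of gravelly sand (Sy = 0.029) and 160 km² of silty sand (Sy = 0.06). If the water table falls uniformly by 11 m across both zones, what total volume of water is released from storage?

ΔV ≈ 1.5 × 10^8 m³

A₁ = 140 km² = 1.4 × 10^8 m²; A₂ = 160 km² = 1.6 × 10^8 m²
ΔV₁ = 0.029 × 1.4 × 10^8 × 11 = 4.466 × 10^7 m³
ΔV₂ = 0.06 × 1.6 × 10^8 × 11 = 1.056 × 10^8 m³
ΔV = ΔV₁ + ΔV₂ = 1.503 × 10^8 m³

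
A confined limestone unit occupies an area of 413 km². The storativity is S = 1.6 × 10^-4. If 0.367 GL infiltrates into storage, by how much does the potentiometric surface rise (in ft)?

Δh ≈ 18.2 ft

A = 413 km² = 4.13 × 10^8 m²
ΔV = 0.367 GL = 3.67 × 10^5 m³
Δh = ΔV / (S × A) = 3.67 × 10^5 m³ / (1.6 × 10^-4 × 4.13 × 10^8 m²) = 5.554 m
Δh = 5.554 m = 18.22 ft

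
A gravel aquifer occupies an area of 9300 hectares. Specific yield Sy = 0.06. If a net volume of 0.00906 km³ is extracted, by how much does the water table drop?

A = 9300 hectares = 9.3 × 10^7 m²
ΔV = 0.00906 km³ = 9.06 × 10^6 m³
Δh = ΔV / (Sy × A) = 9.06 × 10^6 m³ / (0.06 × 9.3 × 10^7 m²) = 1.624 m

Δh ≈ 1.62 m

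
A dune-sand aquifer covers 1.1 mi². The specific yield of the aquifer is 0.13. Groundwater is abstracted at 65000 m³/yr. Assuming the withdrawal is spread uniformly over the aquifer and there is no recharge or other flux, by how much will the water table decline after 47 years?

A = 1.1 mi² = 2.849 × 10^6 m²
Q = 65000 m³/yr = 178.1 m³/d
t = 47 years = 17160 d
ΔV = Q × t = 178.1 m³/d × 17160 d = 3.055 × 10^6 m³
Δh = ΔV / (Sy × A) = 3.055 × 10^6 / (0.13 × 2.849 × 10^6) = 8.249 m

Δh ≈ 8.25 m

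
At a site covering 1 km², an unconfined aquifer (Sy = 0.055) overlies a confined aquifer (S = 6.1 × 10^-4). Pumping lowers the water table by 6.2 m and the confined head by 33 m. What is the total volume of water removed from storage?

ΔV ≈ 3.61 × 10^5 m³

A = 1 km² = 1 × 10^6 m²
Unconfined: ΔV_u = Sy × A × Δh_u = 0.055 × 1 × 10^6 × 6.2 = 3.41 × 10^5 m³
Confined: ΔV_c = S × A × Δh_c = 6.1 × 10^-4 × 1 × 10^6 × 33 = 20130 m³
Total ΔV = 3.41 × 10^5 + 20130 = 3.611 × 10^5 m³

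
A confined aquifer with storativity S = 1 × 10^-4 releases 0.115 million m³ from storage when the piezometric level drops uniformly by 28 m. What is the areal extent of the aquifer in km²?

ΔV = 0.115 million m³ = 1.15 × 10^5 m³
A = ΔV / (S × Δh) = 1.15 × 10^5 / (1 × 10^-4 × 28) = 4.107 × 10^7 m²
A = 4.107 × 10^7 m² = 41.07 km²

A ≈ 41.1 km²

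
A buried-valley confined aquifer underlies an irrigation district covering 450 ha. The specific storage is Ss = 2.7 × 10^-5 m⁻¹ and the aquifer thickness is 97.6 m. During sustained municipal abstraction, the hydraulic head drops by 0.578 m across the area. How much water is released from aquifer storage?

S = Ss × b = 2.7 × 10^-5 m⁻¹ × 97.6 m = 2.635 × 10^-3
A = 450 ha = 4.5 × 10^6 m²
ΔV = S × A × Δh = 0.002635 × 4.5 × 10^6 m² × 0.578 m = 6854 m³

ΔV ≈ 6850 m³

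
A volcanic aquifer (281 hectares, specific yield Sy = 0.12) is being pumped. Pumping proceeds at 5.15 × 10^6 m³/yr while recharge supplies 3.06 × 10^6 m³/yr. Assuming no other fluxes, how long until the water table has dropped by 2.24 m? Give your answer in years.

t ≈ 0.361 years

A = 281 hectares = 2.81 × 10^6 m²
ΔV = Sy × A × Δh = 0.12 × 2.81 × 10^6 × 2.24 = 7.553 × 10^5 m³
Net withdrawal = 5.15 × 10^6 − 3.06 × 10^6 = 2.09 × 10^6 m³/yr = 5726 m³/d
t = ΔV / Q = 7.553 × 10^5 m³ / 5726 m³/d = 131.9 d
t = 131.9 d ≈ 0.3614 years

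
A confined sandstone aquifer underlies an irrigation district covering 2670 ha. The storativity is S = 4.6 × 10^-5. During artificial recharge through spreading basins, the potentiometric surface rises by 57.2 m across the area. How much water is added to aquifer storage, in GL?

ΔV ≈ 0.0703 GL

A = 2670 ha = 2.67 × 10^7 m²
ΔV = S × A × Δh = 4.6 × 10^-5 × 2.67 × 10^7 m² × 57.2 m = 70250 m³
ΔV = 70250 m³ = 0.07025 GL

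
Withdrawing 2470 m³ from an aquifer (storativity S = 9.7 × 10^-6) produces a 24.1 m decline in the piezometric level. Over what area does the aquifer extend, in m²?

A = ΔV / (S × Δh) = 2470 / (9.7 × 10^-6 × 24.1) = 1.057 × 10^7 m²

A ≈ 1.06 × 10^7 m²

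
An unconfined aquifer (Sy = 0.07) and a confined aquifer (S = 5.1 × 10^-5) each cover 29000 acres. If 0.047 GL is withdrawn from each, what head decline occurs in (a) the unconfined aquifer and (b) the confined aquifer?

A = 29000 acres = 1.174 × 10^8 m²
ΔV = 0.047 GL = 47000 m³
Unconfined: Δh_u = ΔV/(Sy·A) = 47000/(0.07 × 1.174 × 10^8) = 0.005721 m
Confined: Δh_c = ΔV/(S·A) = 47000/(5.1 × 10^-5 × 1.174 × 10^8) = 7.853 m

Δh_u ≈ 0.00572 m; Δh_c ≈ 7.85 m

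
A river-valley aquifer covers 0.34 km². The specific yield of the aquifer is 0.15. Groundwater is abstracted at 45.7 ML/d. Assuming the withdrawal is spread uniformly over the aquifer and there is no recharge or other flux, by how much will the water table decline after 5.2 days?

Δh ≈ 4.66 m

A = 0.34 km² = 3.4 × 10^5 m²
Q = 45.7 ML/d = 45700 m³/d
ΔV = Q × t = 45700 m³/d × 5.2 d = 2.376 × 10^5 m³
Δh = ΔV / (Sy × A) = 2.376 × 10^5 / (0.15 × 3.4 × 10^5) = 4.66 m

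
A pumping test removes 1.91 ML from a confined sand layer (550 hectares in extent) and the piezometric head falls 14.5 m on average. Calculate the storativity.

A = 550 hectares = 5.5 × 10^6 m²
ΔV = 1.91 ML = 1910 m³
S = ΔV / (A × Δh) = 1910 m³ / (5.5 × 10^6 m² × 14.5 m) = 2.395 × 10^-5

S ≈ 2.4 × 10^-5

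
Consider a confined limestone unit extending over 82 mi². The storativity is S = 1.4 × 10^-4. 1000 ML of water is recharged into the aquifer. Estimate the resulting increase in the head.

Δh ≈ 33.6 m

A = 82 mi² = 2.124 × 10^8 m²
ΔV = 1000 ML = 1 × 10^6 m³
Δh = ΔV / (S × A) = 1 × 10^6 m³ / (1.4 × 10^-4 × 2.124 × 10^8 m²) = 33.63 m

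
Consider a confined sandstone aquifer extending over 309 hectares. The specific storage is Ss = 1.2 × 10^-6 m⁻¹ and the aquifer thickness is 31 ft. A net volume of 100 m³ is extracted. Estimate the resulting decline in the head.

b = 31 ft = 9.449 m
S = Ss × b = 1.2 × 10^-6 m⁻¹ × 9.449 m = 1.134 × 10^-5
A = 309 hectares = 3.09 × 10^6 m²
Δh = ΔV / (S × A) = 100 m³ / (1.134 × 10^-5 × 3.09 × 10^6 m²) = 2.854 m

Δh ≈ 2.85 m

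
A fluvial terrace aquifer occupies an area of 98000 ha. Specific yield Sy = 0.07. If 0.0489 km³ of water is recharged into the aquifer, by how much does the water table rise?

A = 98000 ha = 9.8 × 10^8 m²
ΔV = 0.0489 km³ = 4.89 × 10^7 m³
Δh = ΔV / (Sy × A) = 4.89 × 10^7 m³ / (0.07 × 9.8 × 10^8 m²) = 0.7128 m

Δh ≈ 0.713 m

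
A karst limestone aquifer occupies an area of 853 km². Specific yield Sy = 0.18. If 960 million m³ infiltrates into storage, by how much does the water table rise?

A = 853 km² = 8.53 × 10^8 m²
ΔV = 960 million m³ = 9.6 × 10^8 m³
Δh = ΔV / (Sy × A) = 9.6 × 10^8 m³ / (0.18 × 8.53 × 10^8 m²) = 6.252 m

Δh ≈ 6.25 m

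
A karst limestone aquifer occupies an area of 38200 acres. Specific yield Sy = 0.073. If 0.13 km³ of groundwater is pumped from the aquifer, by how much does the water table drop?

Δh ≈ 11.5 m

A = 38200 acres = 1.546 × 10^8 m²
ΔV = 0.13 km³ = 1.3 × 10^8 m³
Δh = ΔV / (Sy × A) = 1.3 × 10^8 m³ / (0.073 × 1.546 × 10^8 m²) = 11.52 m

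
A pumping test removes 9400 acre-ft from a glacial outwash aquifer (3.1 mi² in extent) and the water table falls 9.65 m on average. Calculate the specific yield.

A = 3.1 mi² = 8.029 × 10^6 m²
ΔV = 9400 acre-ft = 1.159 × 10^7 m³
Sy = ΔV / (A × Δh) = 1.159 × 10^7 m³ / (8.029 × 10^6 m² × 9.65 m) = 0.1496

Sy ≈ 0.15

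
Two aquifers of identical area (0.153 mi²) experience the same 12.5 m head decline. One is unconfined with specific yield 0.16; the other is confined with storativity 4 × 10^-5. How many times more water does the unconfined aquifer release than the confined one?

ΔV_u / ΔV_c ≈ 4000

A = 0.153 mi² = 3.963 × 10^5 m²
Unconfined: ΔV_u = Sy × A × Δh = 0.16 × 3.963 × 10^5 × 12.5 = 7.925 × 10^5 m³
Confined: ΔV_c = S × A × Δh = 4 × 10^-5 × 3.963 × 10^5 × 12.5 = 198.1 m³
Ratio = ΔV_u / ΔV_c = Sy / S = 0.16 / 4 × 10^-5 = 4000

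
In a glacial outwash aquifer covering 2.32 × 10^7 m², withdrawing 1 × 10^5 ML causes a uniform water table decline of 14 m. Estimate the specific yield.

ΔV = 1 × 10^5 ML = 1 × 10^8 m³
Sy = ΔV / (A × Δh) = 1 × 10^8 m³ / (2.32 × 10^7 m² × 14 m) = 0.3079

Sy ≈ 0.31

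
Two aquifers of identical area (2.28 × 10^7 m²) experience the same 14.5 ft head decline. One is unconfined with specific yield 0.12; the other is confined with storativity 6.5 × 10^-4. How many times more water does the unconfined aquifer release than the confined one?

Δh = 14.5 ft = 4.42 m
Unconfined: ΔV_u = Sy × A × Δh = 0.12 × 2.28 × 10^7 × 4.42 = 1.209 × 10^7 m³
Confined: ΔV_c = S × A × Δh = 6.5 × 10^-4 × 2.28 × 10^7 × 4.42 = 65500 m³
Ratio = ΔV_u / ΔV_c = Sy / S = 0.12 / 6.5 × 10^-4 = 184.6

ΔV_u / ΔV_c ≈ 185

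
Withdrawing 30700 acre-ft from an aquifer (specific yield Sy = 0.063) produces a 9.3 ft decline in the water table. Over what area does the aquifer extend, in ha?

Δh = 9.3 ft = 2.835 m
ΔV = 30700 acre-ft = 3.787 × 10^7 m³
A = ΔV / (Sy × Δh) = 3.787 × 10^7 / (0.063 × 2.835) = 2.12 × 10^8 m²
A = 2.12 × 10^8 m² = 21200 ha

A ≈ 21200 ha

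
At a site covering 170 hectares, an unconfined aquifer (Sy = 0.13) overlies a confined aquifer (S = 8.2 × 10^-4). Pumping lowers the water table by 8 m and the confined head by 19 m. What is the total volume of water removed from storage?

A = 170 hectares = 1.7 × 10^6 m²
Unconfined: ΔV_u = Sy × A × Δh_u = 0.13 × 1.7 × 10^6 × 8 = 1.768 × 10^6 m³
Confined: ΔV_c = S × A × Δh_c = 8.2 × 10^-4 × 1.7 × 10^6 × 19 = 26490 m³
Total ΔV = 1.768 × 10^6 + 26490 = 1.794 × 10^6 m³

ΔV ≈ 1.79 × 10^6 m³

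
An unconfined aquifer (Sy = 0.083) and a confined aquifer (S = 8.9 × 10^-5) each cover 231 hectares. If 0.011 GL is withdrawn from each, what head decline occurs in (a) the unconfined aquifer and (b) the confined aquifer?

A = 231 hectares = 2.31 × 10^6 m²
ΔV = 0.011 GL = 11000 m³
Unconfined: Δh_u = ΔV/(Sy·A) = 11000/(0.083 × 2.31 × 10^6) = 0.05737 m
Confined: Δh_c = ΔV/(S·A) = 11000/(8.9 × 10^-5 × 2.31 × 10^6) = 53.5 m

Δh_u ≈ 0.0574 m; Δh_c ≈ 53.5 m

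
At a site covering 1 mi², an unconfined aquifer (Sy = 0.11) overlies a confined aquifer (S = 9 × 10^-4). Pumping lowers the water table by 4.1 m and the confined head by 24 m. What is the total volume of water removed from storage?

A = 1 mi² = 2.59 × 10^6 m²
Unconfined: ΔV_u = Sy × A × Δh_u = 0.11 × 2.59 × 10^6 × 4.1 = 1.168 × 10^6 m³
Confined: ΔV_c = S × A × Δh_c = 9 × 10^-4 × 2.59 × 10^6 × 24 = 55940 m³
Total ΔV = 1.168 × 10^6 + 55940 = 1.224 × 10^6 m³

ΔV ≈ 1.22 × 10^6 m³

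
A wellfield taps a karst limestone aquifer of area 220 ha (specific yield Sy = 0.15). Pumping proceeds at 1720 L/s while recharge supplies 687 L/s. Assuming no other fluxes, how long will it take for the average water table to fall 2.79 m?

t ≈ 10.3 days

A = 220 ha = 2.2 × 10^6 m²
ΔV = Sy × A × Δh = 0.15 × 2.2 × 10^6 × 2.79 = 9.207 × 10^5 m³
Net withdrawal = 1720 − 687 = 1033 L/s = 89250 m³/d
t = ΔV / Q = 9.207 × 10^5 m³ / 89250 m³/d = 10.32 d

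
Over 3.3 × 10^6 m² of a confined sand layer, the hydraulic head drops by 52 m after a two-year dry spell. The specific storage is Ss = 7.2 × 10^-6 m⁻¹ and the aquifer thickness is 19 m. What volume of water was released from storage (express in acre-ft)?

ΔV ≈ 19 acre-ft

S = Ss × b = 7.2 × 10^-6 m⁻¹ × 19 m = 1.368 × 10^-4
ΔV = S × A × Δh = 1.368 × 10^-4 × 3.3 × 10^6 m² × 52 m = 23470 m³
ΔV = 23470 m³ = 19.03 acre-ft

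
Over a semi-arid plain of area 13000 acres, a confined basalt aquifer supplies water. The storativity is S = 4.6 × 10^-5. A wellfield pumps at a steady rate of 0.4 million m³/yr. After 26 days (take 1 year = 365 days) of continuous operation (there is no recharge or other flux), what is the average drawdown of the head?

A = 13000 acres = 5.261 × 10^7 m²
Q = 0.4 million m³/yr = 1096 m³/d
ΔV = Q × t = 1096 m³/d × 26 d = 28490 m³
Δh = ΔV / (S × A) = 28490 / (4.6 × 10^-5 × 5.261 × 10^7) = 11.77 m

Δh ≈ 11.8 m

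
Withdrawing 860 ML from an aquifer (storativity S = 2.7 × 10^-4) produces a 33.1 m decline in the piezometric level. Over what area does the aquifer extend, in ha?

ΔV = 860 ML = 8.6 × 10^5 m³
A = ΔV / (S × Δh) = 8.6 × 10^5 / (2.7 × 10^-4 × 33.1) = 9.623 × 10^7 m²
A = 9.623 × 10^7 m² = 9623 ha

A ≈ 9620 ha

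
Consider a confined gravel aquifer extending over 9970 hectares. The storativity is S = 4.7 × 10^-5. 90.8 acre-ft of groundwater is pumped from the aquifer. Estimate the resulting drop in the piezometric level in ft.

A = 9970 hectares = 9.97 × 10^7 m²
ΔV = 90.8 acre-ft = 1.12 × 10^5 m³
Δh = ΔV / (S × A) = 1.12 × 10^5 m³ / (4.7 × 10^-5 × 9.97 × 10^7 m²) = 23.9 m
Δh = 23.9 m = 78.42 ft

Δh ≈ 78.4 ft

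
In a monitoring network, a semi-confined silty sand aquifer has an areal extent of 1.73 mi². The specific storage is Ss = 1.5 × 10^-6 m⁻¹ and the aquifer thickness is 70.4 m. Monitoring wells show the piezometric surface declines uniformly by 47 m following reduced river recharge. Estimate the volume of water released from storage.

ΔV ≈ 22200 m³

S = Ss × b = 1.5 × 10^-6 m⁻¹ × 70.4 m = 1.056 × 10^-4
A = 1.73 mi² = 4.481 × 10^6 m²
ΔV = S × A × Δh = 1.056 × 10^-4 × 4.481 × 10^6 m² × 47 m = 22240 m³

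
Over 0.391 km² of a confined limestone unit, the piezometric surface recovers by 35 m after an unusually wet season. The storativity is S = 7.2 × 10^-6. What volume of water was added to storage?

A = 0.391 km² = 3.91 × 10^5 m²
ΔV = S × A × Δh = 7.2 × 10^-6 × 3.91 × 10^5 m² × 35 m = 98.53 m³

ΔV ≈ 98.5 m³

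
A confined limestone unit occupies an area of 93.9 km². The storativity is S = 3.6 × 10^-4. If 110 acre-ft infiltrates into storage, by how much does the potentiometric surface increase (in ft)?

Δh ≈ 13.2 ft

A = 93.9 km² = 9.39 × 10^7 m²
ΔV = 110 acre-ft = 1.357 × 10^5 m³
Δh = ΔV / (S × A) = 1.357 × 10^5 m³ / (3.6 × 10^-4 × 9.39 × 10^7 m²) = 4.014 m
Δh = 4.014 m = 13.17 ft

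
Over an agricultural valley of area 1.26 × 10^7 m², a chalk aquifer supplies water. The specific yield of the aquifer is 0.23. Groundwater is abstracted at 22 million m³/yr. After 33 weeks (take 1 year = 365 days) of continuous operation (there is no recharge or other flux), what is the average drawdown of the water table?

Δh ≈ 4.8 m

Q = 22 million m³/yr = 60270 m³/d
t = 33 weeks = 231 d
ΔV = Q × t = 60270 m³/d × 231 d = 1.392 × 10^7 m³
Δh = ΔV / (Sy × A) = 1.392 × 10^7 / (0.23 × 1.26 × 10^7) = 4.804 m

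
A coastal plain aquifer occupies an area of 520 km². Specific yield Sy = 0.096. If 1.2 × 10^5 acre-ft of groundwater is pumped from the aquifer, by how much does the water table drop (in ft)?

A = 520 km² = 5.2 × 10^8 m²
ΔV = 1.2 × 10^5 acre-ft = 1.48 × 10^8 m³
Δh = ΔV / (Sy × A) = 1.48 × 10^8 m³ / (0.096 × 5.2 × 10^8 m²) = 2.965 m
Δh = 2.965 m = 9.728 ft

Δh ≈ 9.73 ft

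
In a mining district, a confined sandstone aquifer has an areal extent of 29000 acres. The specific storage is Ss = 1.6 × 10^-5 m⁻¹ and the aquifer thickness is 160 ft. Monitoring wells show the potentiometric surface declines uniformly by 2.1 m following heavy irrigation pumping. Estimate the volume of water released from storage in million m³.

ΔV ≈ 0.192 million m³

b = 160 ft = 48.77 m
S = Ss × b = 1.6 × 10^-5 m⁻¹ × 48.77 m = 7.803 × 10^-4
A = 29000 acres = 1.174 × 10^8 m²
ΔV = S × A × Δh = 7.803 × 10^-4 × 1.174 × 10^8 m² × 2.1 m = 1.923 × 10^5 m³
ΔV = 1.923 × 10^5 m³ = 0.1923 million m³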